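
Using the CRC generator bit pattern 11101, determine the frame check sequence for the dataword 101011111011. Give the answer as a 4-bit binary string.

0100

Append 4 zeros: 1010111110110000. Divide by 11101 (XOR where the leading bit is 1):
  pos 0: 10101 XOR 11101 = 01000
  pos 1: 10001 XOR 11101 = 01100
  pos 2: 11001 XOR 11101 = 00100
  pos 4: 10011 XOR 11101 = 01110
  pos 5: 11100 XOR 11101 = 00001
  pos 9: 11100 XOR 11101 = 00001
Remainder (last 4 bits) = 0100. This is the CRC / FCS.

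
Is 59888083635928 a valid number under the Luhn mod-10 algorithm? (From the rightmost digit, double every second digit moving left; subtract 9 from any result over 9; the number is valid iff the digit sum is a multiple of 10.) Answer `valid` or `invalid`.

From the right, keep odd positions and double even positions (subtract 9 from any doubled value over 9):
  doubled (positions 2,4,...): 4 1 3 7 7 7 1 → sum 30
  kept (positions 1,3,...): 8 9 3 3 0 8 9 → sum 40
Total = 70.
70 mod 10 = 0, so the number is valid.

valid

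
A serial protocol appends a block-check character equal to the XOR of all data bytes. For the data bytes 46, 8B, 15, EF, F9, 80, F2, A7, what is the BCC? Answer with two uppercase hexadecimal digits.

XOR the bytes together:
  start with 0x46
  0x46 ⊕ 0x8B = 0xCD
  0xCD ⊕ 0x15 = 0xD8
  0xD8 ⊕ 0xEF = 0x37
  0x37 ⊕ 0xF9 = 0xCE
  0xCE ⊕ 0x80 = 0x4E
  0x4E ⊕ 0xF2 = 0xBC
  0xBC ⊕ 0xA7 = 0x1B

1B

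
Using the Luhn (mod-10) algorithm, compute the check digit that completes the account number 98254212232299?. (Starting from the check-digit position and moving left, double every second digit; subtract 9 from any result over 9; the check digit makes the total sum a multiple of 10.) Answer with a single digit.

Partial digits right→left: 9 9 2 2 3 2 2 1 2 4 5 2 8 9
Double every second digit counting from the check-digit position (so the 1st, 3rd, 5th, ... of the partial from the right).
  doubled (with −9 where >9): 9 4 6 4 4 1 7 → sum 35
  kept as-is: 9 2 2 1 4 2 9 → sum 29
Total = 35 + 29 = 64.
Check digit = (10 − (64 mod 10)) mod 10 = 6.

6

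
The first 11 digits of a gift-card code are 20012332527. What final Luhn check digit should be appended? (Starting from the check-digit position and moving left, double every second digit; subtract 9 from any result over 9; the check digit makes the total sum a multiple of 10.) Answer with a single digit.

2

Partial digits right→left: 7 2 5 2 3 3 2 1 0 0 2
Double every second digit counting from the check-digit position (so the 1st, 3rd, 5th, ... of the partial from the right).
  doubled (with −9 where >9): 5 1 6 4 0 4 → sum 20
  kept as-is: 2 2 3 1 0 → sum 8
Total = 20 + 8 = 28.
Check digit = (10 − (28 mod 10)) mod 10 = 2.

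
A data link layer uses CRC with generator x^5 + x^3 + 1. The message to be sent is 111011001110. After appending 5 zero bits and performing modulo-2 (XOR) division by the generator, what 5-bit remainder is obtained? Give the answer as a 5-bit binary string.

11101

Append 5 zeros: 11101100111000000. Divide by 101001 (XOR where the leading bit is 1):
  pos 0: 111011 XOR 101001 = 010010
  pos 1: 100100 XOR 101001 = 001101
  pos 3: 110101 XOR 101001 = 011100
  pos 4: 111001 XOR 101001 = 010000
  pos 5: 100001 XOR 101001 = 001000
  pos 7: 100000 XOR 101001 = 001001
  pos 9: 100100 XOR 101001 = 001101
  pos 11: 110100 XOR 101001 = 011101
Remainder (last 5 bits) = 11101. This is the CRC / FCS.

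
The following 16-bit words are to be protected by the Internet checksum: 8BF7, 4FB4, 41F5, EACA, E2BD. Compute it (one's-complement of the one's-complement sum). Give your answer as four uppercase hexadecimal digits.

14D6

One's-complement addition (fold any carry out of bit 15 back into bit 0):
  0x8BF7 + 0x4FB4 = 0x0DBAB
  0xDBAB + 0x41F5 = 0x11DA0 → wrap carry → 0x1DA1
  0x1DA1 + 0xEACA = 0x1086B → wrap carry → 0x086C
  0x086C + 0xE2BD = 0x0EB29
One's-complement sum = 0xEB29.
Checksum = ~0xEB29 & 0xFFFF = 0x14D6.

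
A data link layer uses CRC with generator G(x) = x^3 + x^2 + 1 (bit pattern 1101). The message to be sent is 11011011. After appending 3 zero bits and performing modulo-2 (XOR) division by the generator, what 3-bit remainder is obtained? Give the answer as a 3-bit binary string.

Append 3 zeros: 11011011000. Divide by 1101 (XOR where the leading bit is 1):
  pos 0: 1101 XOR 1101 = 0000
  pos 4: 1011 XOR 1101 = 0110
  pos 5: 1100 XOR 1101 = 0001
Remainder (last 3 bits) = 100. This is the CRC / FCS.

100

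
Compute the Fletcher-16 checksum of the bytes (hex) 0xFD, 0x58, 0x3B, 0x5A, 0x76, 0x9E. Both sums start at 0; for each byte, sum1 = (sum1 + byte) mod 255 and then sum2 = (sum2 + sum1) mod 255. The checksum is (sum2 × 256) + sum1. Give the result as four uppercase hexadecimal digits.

Running sums (mod 255):
  after byte 0 (0xFD): sum1=253, sum2=253
  after byte 1 (0x58): sum1=86, sum2=84
  after byte 2 (0x3B): sum1=145, sum2=229
  after byte 3 (0x5A): sum1=235, sum2=209
  after byte 4 (0x76): sum1=98, sum2=52
  after byte 5 (0x9E): sum1=1, sum2=53
Checksum = sum2·256 + sum1 = 53·256 + 1 = 13569 = 0x3501.

3501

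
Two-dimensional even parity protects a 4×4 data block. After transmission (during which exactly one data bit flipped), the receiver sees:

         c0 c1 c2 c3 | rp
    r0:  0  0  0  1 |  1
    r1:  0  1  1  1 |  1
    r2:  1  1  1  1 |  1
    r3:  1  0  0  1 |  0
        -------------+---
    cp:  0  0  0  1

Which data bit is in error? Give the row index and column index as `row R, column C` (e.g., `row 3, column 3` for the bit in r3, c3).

row 2, column 3

Recompute each row's even parity and compare to rp:
  r0: data parity 1, sent rp 1 → ok
  r1: data parity 1, sent rp 1 → ok
  r2: data parity 0, sent rp 1 → mismatch
  r3: data parity 0, sent rp 0 → ok
Recompute each column's even parity and compare to cp:
  c0: data parity 0, sent cp 0 → ok
  c1: data parity 0, sent cp 0 → ok
  c2: data parity 0, sent cp 0 → ok
  c3: data parity 0, sent cp 1 → mismatch
Exactly one row (r2) and one column (c3) fail → the flipped bit is at their intersection.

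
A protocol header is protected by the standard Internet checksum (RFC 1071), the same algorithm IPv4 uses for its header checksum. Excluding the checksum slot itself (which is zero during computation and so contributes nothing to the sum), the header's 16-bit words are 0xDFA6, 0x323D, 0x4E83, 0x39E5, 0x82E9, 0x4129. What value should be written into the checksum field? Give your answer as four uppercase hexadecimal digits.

One's-complement addition (fold any carry out of bit 15 back into bit 0):
  0xDFA6 + 0x323D = 0x111E3 → wrap carry → 0x11E4
  0x11E4 + 0x4E83 = 0x06067
  0x6067 + 0x39E5 = 0x09A4C
  0x9A4C + 0x82E9 = 0x11D35 → wrap carry → 0x1D36
  0x1D36 + 0x4129 = 0x05E5F
One's-complement sum = 0x5E5F.
Checksum = ~0x5E5F & 0xFFFF = 0xA1A0.

A1A0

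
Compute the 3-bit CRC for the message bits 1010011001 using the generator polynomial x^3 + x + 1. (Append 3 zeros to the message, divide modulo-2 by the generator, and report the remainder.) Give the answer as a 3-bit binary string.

011

Append 3 zeros: 1010011001000. Divide by 1011 (XOR where the leading bit is 1):
  pos 0: 1010 XOR 1011 = 0001
  pos 3: 1011 XOR 1011 = 0000
  pos 9: 1000 XOR 1011 = 0011
Remainder (last 3 bits) = 011. This is the CRC / FCS.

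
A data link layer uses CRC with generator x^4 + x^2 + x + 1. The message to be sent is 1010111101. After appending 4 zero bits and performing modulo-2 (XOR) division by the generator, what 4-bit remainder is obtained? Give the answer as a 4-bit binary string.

Append 4 zeros: 10101111010000. Divide by 10111 (XOR where the leading bit is 1):
  pos 0: 10101 XOR 10111 = 00010
  pos 3: 10111 XOR 10111 = 00000
  pos 9: 10000 XOR 10111 = 00111
Remainder (last 4 bits) = 0111. This is the CRC / FCS.

0111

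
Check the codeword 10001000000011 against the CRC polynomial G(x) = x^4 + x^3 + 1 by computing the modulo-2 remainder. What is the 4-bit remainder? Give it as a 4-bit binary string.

0000

Modulo-2 division of 10001000000011 by 11001:
  pos 0: 10001 XOR 11001 = 01000
  pos 1: 10000 XOR 11001 = 01001
  pos 2: 10010 XOR 11001 = 01011
  pos 3: 10110 XOR 11001 = 01111
  pos 4: 11110 XOR 11001 = 00111
  pos 6: 11100 XOR 11001 = 00101
  pos 8: 10101 XOR 11001 = 01100
  pos 9: 11001 XOR 11001 = 00000
Remainder = 0000 (zero — the frame passes the CRC check).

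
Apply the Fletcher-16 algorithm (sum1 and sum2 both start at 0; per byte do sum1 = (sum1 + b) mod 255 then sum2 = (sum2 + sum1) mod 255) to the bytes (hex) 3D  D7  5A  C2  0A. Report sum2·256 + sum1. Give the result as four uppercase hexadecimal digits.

Running sums (mod 255):
  after byte 0 (3D): sum1=61, sum2=61
  after byte 1 (D7): sum1=21, sum2=82
  after byte 2 (5A): sum1=111, sum2=193
  after byte 3 (C2): sum1=50, sum2=243
  after byte 4 (0A): sum1=60, sum2=48
Checksum = sum2·256 + sum1 = 48·256 + 60 = 12348 = 0x303C.

303C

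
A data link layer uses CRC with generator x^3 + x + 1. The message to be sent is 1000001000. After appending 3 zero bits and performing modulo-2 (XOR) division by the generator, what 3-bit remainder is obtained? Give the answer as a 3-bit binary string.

010

Append 3 zeros: 1000001000000. Divide by 1011 (XOR where the leading bit is 1):
  pos 0: 1000 XOR 1011 = 0011
  pos 2: 1100 XOR 1011 = 0111
  pos 3: 1111 XOR 1011 = 0100
  pos 4: 1000 XOR 1011 = 0011
  pos 6: 1100 XOR 1011 = 0111
  pos 7: 1110 XOR 1011 = 0101
  pos 8: 1010 XOR 1011 = 0001
Remainder (last 3 bits) = 010. This is the CRC / FCS.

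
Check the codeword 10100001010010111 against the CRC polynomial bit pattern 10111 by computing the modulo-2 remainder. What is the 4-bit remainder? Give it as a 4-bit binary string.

0000

Modulo-2 division of 10100001010010111 by 10111:
  pos 0: 10100 XOR 10111 = 00011
  pos 3: 11001 XOR 10111 = 01110
  pos 4: 11100 XOR 10111 = 01011
  pos 5: 10111 XOR 10111 = 00000
  pos 12: 10111 XOR 10111 = 00000
Remainder = 0000 (zero — the frame passes the CRC check).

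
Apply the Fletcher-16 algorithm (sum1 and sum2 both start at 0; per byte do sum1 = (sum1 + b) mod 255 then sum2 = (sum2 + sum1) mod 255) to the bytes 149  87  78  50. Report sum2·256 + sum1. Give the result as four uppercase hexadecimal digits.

2B6D

Running sums (mod 255):
  after byte 0 (149): sum1=149, sum2=149
  after byte 1 (87): sum1=236, sum2=130
  after byte 2 (78): sum1=59, sum2=189
  after byte 3 (50): sum1=109, sum2=43
Checksum = sum2·256 + sum1 = 43·256 + 109 = 11117 = 0x2B6D.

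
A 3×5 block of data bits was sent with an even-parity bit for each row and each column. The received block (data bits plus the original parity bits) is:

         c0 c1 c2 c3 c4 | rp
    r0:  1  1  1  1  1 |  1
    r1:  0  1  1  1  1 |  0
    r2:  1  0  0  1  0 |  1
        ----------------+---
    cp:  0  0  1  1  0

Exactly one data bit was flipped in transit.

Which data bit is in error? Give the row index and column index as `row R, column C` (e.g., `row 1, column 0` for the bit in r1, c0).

Recompute each row's even parity and compare to rp:
  r0: data parity 1, sent rp 1 → ok
  r1: data parity 0, sent rp 0 → ok
  r2: data parity 0, sent rp 1 → mismatch
Recompute each column's even parity and compare to cp:
  c0: data parity 0, sent cp 0 → ok
  c1: data parity 0, sent cp 0 → ok
  c2: data parity 0, sent cp 1 → mismatch
  c3: data parity 1, sent cp 1 → ok
  c4: data parity 0, sent cp 0 → ok
Exactly one row (r2) and one column (c2) fail → the flipped bit is at their intersection.

row 2, column 2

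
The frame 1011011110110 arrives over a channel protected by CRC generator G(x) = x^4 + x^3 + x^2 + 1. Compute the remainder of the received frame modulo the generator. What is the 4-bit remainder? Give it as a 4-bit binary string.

Modulo-2 division of 1011011110110 by 11101:
  pos 0: 10110 XOR 11101 = 01011
  pos 1: 10111 XOR 11101 = 01010
  pos 2: 10101 XOR 11101 = 01000
  pos 3: 10001 XOR 11101 = 01100
  pos 4: 11001 XOR 11101 = 00100
  pos 6: 10001 XOR 11101 = 01100
  pos 7: 11001 XOR 11101 = 00100
Remainder = 1000 (nonzero — an error is detected).

1000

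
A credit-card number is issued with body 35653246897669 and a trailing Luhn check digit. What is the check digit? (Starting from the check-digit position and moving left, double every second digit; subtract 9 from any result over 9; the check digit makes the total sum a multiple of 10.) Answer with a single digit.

Partial digits right→left: 9 6 6 7 9 8 6 4 2 3 5 6 5 3
Double every second digit counting from the check-digit position (so the 1st, 3rd, 5th, ... of the partial from the right).
  doubled (with −9 where >9): 9 3 9 3 4 1 1 → sum 30
  kept as-is: 6 7 8 4 3 6 3 → sum 37
Total = 30 + 37 = 67.
Check digit = (10 − (67 mod 10)) mod 10 = 3.

3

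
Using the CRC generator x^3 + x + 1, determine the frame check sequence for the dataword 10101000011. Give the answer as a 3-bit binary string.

010

Append 3 zeros: 10101000011000. Divide by 1011 (XOR where the leading bit is 1):
  pos 0: 1010 XOR 1011 = 0001
  pos 3: 1100 XOR 1011 = 0111
  pos 4: 1110 XOR 1011 = 0101
  pos 5: 1010 XOR 1011 = 0001
  pos 8: 1110 XOR 1011 = 0101
  pos 9: 1010 XOR 1011 = 0001
Remainder (last 3 bits) = 010. This is the CRC / FCS.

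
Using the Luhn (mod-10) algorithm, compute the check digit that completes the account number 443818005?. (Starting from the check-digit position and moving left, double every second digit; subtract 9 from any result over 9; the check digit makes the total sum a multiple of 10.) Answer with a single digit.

3

Partial digits right→left: 5 0 0 8 1 8 3 4 4
Double every second digit counting from the check-digit position (so the 1st, 3rd, 5th, ... of the partial from the right).
  doubled (with −9 where >9): 1 0 2 6 8 → sum 17
  kept as-is: 0 8 8 4 → sum 20
Total = 17 + 20 = 37.
Check digit = (10 − (37 mod 10)) mod 10 = 3.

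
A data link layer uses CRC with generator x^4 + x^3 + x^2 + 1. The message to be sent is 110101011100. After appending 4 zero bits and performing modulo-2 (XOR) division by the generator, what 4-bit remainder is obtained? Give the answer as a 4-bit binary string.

Append 4 zeros: 1101010111000000. Divide by 11101 (XOR where the leading bit is 1):
  pos 0: 11010 XOR 11101 = 00111
  pos 2: 11110 XOR 11101 = 00011
  pos 5: 11111 XOR 11101 = 00010
  pos 8: 10000 XOR 11101 = 01101
  pos 9: 11010 XOR 11101 = 00111
  pos 11: 11100 XOR 11101 = 00001
Remainder (last 4 bits) = 0001. This is the CRC / FCS.

0001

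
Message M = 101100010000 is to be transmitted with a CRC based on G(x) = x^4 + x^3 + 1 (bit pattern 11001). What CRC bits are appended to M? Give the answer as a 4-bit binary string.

Append 4 zeros: 1011000100000000. Divide by 11001 (XOR where the leading bit is 1):
  pos 0: 10110 XOR 11001 = 01111
  pos 1: 11110 XOR 11001 = 00111
  pos 3: 11101 XOR 11001 = 00100
  pos 5: 10000 XOR 11001 = 01001
  pos 6: 10010 XOR 11001 = 01011
  pos 7: 10110 XOR 11001 = 01111
  pos 8: 11110 XOR 11001 = 00111
  pos 10: 11100 XOR 11001 = 00101
Remainder (last 4 bits) = 1010. This is the CRC / FCS.

1010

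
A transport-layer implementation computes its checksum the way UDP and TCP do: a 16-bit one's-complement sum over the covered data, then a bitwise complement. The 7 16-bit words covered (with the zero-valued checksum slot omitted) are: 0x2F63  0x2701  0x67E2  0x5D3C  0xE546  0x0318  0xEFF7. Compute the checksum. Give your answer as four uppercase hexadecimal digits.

0C26

One's-complement addition (fold any carry out of bit 15 back into bit 0):
  0x2F63 + 0x2701 = 0x05664
  0x5664 + 0x67E2 = 0x0BE46
  0xBE46 + 0x5D3C = 0x11B82 → wrap carry → 0x1B83
  0x1B83 + 0xE546 = 0x100C9 → wrap carry → 0x00CA
  0x00CA + 0x0318 = 0x003E2
  0x03E2 + 0xEFF7 = 0x0F3D9
One's-complement sum = 0xF3D9.
Checksum = ~0xF3D9 & 0xFFFF = 0x0C26.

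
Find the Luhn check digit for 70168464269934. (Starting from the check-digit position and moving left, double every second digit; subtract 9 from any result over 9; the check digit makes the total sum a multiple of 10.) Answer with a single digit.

Partial digits right→left: 4 3 9 9 6 2 4 6 4 8 6 1 0 7
Double every second digit counting from the check-digit position (so the 1st, 3rd, 5th, ... of the partial from the right).
  doubled (with −9 where >9): 8 9 3 8 8 3 0 → sum 39
  kept as-is: 3 9 2 6 8 1 7 → sum 36
Total = 39 + 36 = 75.
Check digit = (10 − (75 mod 10)) mod 10 = 5.

5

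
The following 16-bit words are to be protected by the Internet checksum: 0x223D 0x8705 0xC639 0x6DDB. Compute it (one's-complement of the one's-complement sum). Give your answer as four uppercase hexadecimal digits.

One's-complement addition (fold any carry out of bit 15 back into bit 0):
  0x223D + 0x8705 = 0x0A942
  0xA942 + 0xC639 = 0x16F7B → wrap carry → 0x6F7C
  0x6F7C + 0x6DDB = 0x0DD57
One's-complement sum = 0xDD57.
Checksum = ~0xDD57 & 0xFFFF = 0x22A8.

22A8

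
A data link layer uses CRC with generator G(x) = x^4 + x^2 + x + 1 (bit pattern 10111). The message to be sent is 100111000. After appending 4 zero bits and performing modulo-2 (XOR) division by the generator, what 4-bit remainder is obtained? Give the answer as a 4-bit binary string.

Append 4 zeros: 1001110000000. Divide by 10111 (XOR where the leading bit is 1):
  pos 0: 10011 XOR 10111 = 00100
  pos 2: 10010 XOR 10111 = 00101
  pos 4: 10100 XOR 10111 = 00011
  pos 7: 11000 XOR 10111 = 01111
  pos 8: 11110 XOR 10111 = 01001
Remainder (last 4 bits) = 1001. This is the CRC / FCS.

1001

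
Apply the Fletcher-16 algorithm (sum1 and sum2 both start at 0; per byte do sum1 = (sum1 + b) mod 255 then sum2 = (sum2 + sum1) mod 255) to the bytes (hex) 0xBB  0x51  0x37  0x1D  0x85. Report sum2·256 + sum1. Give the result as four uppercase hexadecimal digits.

Running sums (mod 255):
  after byte 0 (0xBB): sum1=187, sum2=187
  after byte 1 (0x51): sum1=13, sum2=200
  after byte 2 (0x37): sum1=68, sum2=13
  after byte 3 (0x1D): sum1=97, sum2=110
  after byte 4 (0x85): sum1=230, sum2=85
Checksum = sum2·256 + sum1 = 85·256 + 230 = 21990 = 0x55E6.

55E6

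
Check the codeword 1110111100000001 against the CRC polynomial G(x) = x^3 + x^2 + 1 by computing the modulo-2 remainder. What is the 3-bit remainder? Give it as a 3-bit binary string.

000

Modulo-2 division of 1110111100000001 by 1101:
  pos 0: 1110 XOR 1101 = 0011
  pos 2: 1111 XOR 1101 = 0010
  pos 4: 1011 XOR 1101 = 0110
  pos 5: 1100 XOR 1101 = 0001
  pos 8: 1000 XOR 1101 = 0101
  pos 9: 1010 XOR 1101 = 0111
  pos 10: 1110 XOR 1101 = 0011
  pos 12: 1101 XOR 1101 = 0000
Remainder = 000 (zero — the frame passes the CRC check).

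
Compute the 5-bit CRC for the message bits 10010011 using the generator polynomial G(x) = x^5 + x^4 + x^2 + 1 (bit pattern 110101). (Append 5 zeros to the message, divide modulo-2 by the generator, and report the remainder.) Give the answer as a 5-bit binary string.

Append 5 zeros: 1001001100000. Divide by 110101 (XOR where the leading bit is 1):
  pos 0: 100100 XOR 110101 = 010001
  pos 1: 100011 XOR 110101 = 010110
  pos 2: 101101 XOR 110101 = 011000
  pos 3: 110000 XOR 110101 = 000101
  pos 6: 101000 XOR 110101 = 011101
  pos 7: 111010 XOR 110101 = 001111
Remainder (last 5 bits) = 01111. This is the CRC / FCS.

01111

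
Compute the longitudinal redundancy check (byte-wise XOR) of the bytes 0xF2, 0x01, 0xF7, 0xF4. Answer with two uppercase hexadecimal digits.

F0

XOR the bytes together:
  start with 0xF2
  0xF2 ⊕ 0x01 = 0xF3
  0xF3 ⊕ 0xF7 = 0x04
  0x04 ⊕ 0xF4 = 0xF0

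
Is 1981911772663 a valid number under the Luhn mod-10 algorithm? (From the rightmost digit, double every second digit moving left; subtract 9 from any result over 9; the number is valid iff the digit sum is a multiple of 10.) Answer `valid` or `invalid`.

valid

From the right, keep odd positions and double even positions (subtract 9 from any doubled value over 9):
  doubled (positions 2,4,...): 3 4 5 2 2 9 → sum 25
  kept (positions 1,3,...): 3 6 7 1 9 8 1 → sum 35
Total = 60.
60 mod 10 = 0, so the number is valid.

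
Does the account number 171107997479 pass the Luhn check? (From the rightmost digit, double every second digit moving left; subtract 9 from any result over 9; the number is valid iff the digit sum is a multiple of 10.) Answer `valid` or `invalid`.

valid

From the right, keep odd positions and double even positions (subtract 9 from any doubled value over 9):
  doubled (positions 2,4,...): 5 5 9 0 2 2 → sum 23
  kept (positions 1,3,...): 9 4 9 7 1 7 → sum 37
Total = 60.
60 mod 10 = 0, so the number is valid.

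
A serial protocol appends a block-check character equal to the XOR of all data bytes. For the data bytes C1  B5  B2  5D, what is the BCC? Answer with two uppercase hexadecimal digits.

9B

XOR the bytes together:
  start with 0xC1
  0xC1 ⊕ 0xB5 = 0x74
  0x74 ⊕ 0xB2 = 0xC6
  0xC6 ⊕ 0x5D = 0x9B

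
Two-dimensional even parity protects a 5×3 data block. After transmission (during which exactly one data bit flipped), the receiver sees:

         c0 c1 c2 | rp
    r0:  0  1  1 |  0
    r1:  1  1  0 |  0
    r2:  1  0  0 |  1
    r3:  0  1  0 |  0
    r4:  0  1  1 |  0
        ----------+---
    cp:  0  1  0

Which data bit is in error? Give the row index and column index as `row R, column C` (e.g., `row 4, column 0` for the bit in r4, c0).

row 3, column 1

Recompute each row's even parity and compare to rp:
  r0: data parity 0, sent rp 0 → ok
  r1: data parity 0, sent rp 0 → ok
  r2: data parity 1, sent rp 1 → ok
  r3: data parity 1, sent rp 0 → mismatch
  r4: data parity 0, sent rp 0 → ok
Recompute each column's even parity and compare to cp:
  c0: data parity 0, sent cp 0 → ok
  c1: data parity 0, sent cp 1 → mismatch
  c2: data parity 0, sent cp 0 → ok
Exactly one row (r3) and one column (c1) fail → the flipped bit is at their intersection.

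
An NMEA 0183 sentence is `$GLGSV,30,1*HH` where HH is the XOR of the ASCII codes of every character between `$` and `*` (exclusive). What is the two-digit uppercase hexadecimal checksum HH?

7B

XOR the ASCII codes of the payload characters:
  'G' = 0x47 → acc = 0x47
  'L' = 0x4C → acc = 0x0B
  'G' = 0x47 → acc = 0x4C
  'S' = 0x53 → acc = 0x1F
  'V' = 0x56 → acc = 0x49
  ',' = 0x2C → acc = 0x65
  '3' = 0x33 → acc = 0x56
  '0' = 0x30 → acc = 0x66
  ',' = 0x2C → acc = 0x4A
  '1' = 0x31 → acc = 0x7B
Checksum = 0x7B.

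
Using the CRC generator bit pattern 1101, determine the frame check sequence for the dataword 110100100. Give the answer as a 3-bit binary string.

011

Append 3 zeros: 110100100000. Divide by 1101 (XOR where the leading bit is 1):
  pos 0: 1101 XOR 1101 = 0000
  pos 6: 1000 XOR 1101 = 0101
  pos 7: 1010 XOR 1101 = 0111
  pos 8: 1110 XOR 1101 = 0011
Remainder (last 3 bits) = 011. This is the CRC / FCS.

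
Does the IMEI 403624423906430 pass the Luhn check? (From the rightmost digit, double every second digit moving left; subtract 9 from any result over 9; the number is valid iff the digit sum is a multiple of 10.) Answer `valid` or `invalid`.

invalid

From the right, keep odd positions and double even positions (subtract 9 from any doubled value over 9):
  doubled (positions 2,4,...): 6 3 9 4 8 3 0 → sum 33
  kept (positions 1,3,...): 0 4 0 3 4 2 3 4 → sum 20
Total = 53.
53 mod 10 = 3, so the number is invalid.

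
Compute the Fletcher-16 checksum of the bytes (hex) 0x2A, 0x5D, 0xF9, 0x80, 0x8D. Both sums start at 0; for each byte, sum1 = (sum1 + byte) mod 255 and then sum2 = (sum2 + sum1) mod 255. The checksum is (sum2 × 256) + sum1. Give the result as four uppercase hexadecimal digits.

C48F

Running sums (mod 255):
  after byte 0 (0x2A): sum1=42, sum2=42
  after byte 1 (0x5D): sum1=135, sum2=177
  after byte 2 (0xF9): sum1=129, sum2=51
  after byte 3 (0x80): sum1=2, sum2=53
  after byte 4 (0x8D): sum1=143, sum2=196
Checksum = sum2·256 + sum1 = 196·256 + 143 = 50319 = 0xC48F.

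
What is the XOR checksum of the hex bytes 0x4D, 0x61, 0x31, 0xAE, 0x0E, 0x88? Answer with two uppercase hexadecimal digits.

XOR the bytes together:
  start with 0x4D
  0x4D ⊕ 0x61 = 0x2C
  0x2C ⊕ 0x31 = 0x1D
  0x1D ⊕ 0xAE = 0xB3
  0xB3 ⊕ 0x0E = 0xBD
  0xBD ⊕ 0x88 = 0x35

35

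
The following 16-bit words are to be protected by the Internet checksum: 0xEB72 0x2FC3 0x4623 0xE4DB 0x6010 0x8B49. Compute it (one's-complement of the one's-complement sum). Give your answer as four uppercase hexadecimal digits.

CE70

One's-complement addition (fold any carry out of bit 15 back into bit 0):
  0xEB72 + 0x2FC3 = 0x11B35 → wrap carry → 0x1B36
  0x1B36 + 0x4623 = 0x06159
  0x6159 + 0xE4DB = 0x14634 → wrap carry → 0x4635
  0x4635 + 0x6010 = 0x0A645
  0xA645 + 0x8B49 = 0x1318E → wrap carry → 0x318F
One's-complement sum = 0x318F.
Checksum = ~0x318F & 0xFFFF = 0xCE70.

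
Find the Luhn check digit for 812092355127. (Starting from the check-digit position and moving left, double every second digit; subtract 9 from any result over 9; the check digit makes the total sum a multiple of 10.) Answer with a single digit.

7

Partial digits right→left: 7 2 1 5 5 3 2 9 0 2 1 8
Double every second digit counting from the check-digit position (so the 1st, 3rd, 5th, ... of the partial from the right).
  doubled (with −9 where >9): 5 2 1 4 0 2 → sum 14
  kept as-is: 2 5 3 9 2 8 → sum 29
Total = 14 + 29 = 43.
Check digit = (10 − (43 mod 10)) mod 10 = 7.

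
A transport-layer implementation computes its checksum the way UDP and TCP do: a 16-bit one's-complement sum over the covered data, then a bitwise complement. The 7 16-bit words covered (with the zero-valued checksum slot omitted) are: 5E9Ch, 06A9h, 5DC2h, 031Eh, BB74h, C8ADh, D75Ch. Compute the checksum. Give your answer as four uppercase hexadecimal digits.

One's-complement addition (fold any carry out of bit 15 back into bit 0):
  0x5E9C + 0x06A9 = 0x06545
  0x6545 + 0x5DC2 = 0x0C307
  0xC307 + 0x031E = 0x0C625
  0xC625 + 0xBB74 = 0x18199 → wrap carry → 0x819A
  0x819A + 0xC8AD = 0x14A47 → wrap carry → 0x4A48
  0x4A48 + 0xD75C = 0x121A4 → wrap carry → 0x21A5
One's-complement sum = 0x21A5.
Checksum = ~0x21A5 & 0xFFFF = 0xDE5A.

DE5A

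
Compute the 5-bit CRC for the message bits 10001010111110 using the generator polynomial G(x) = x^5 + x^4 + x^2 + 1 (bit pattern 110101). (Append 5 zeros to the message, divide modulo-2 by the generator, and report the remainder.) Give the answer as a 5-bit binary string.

10010

Append 5 zeros: 1000101011111000000. Divide by 110101 (XOR where the leading bit is 1):
  pos 0: 100010 XOR 110101 = 010111
  pos 1: 101111 XOR 110101 = 011010
  pos 2: 110100 XOR 110101 = 000001
  pos 7: 111111 XOR 110101 = 001010
  pos 9: 101000 XOR 110101 = 011101
  pos 10: 111010 XOR 110101 = 001111
  pos 12: 111100 XOR 110101 = 001001
Remainder (last 5 bits) = 10010. This is the CRC / FCS.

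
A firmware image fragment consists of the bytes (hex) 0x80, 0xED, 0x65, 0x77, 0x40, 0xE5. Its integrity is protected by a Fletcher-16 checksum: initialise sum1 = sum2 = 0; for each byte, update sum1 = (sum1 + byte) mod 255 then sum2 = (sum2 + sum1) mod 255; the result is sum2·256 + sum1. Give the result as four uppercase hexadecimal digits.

0B71

Running sums (mod 255):
  after byte 0 (0x80): sum1=128, sum2=128
  after byte 1 (0xED): sum1=110, sum2=238
  after byte 2 (0x65): sum1=211, sum2=194
  after byte 3 (0x77): sum1=75, sum2=14
  after byte 4 (0x40): sum1=139, sum2=153
  after byte 5 (0xE5): sum1=113, sum2=11
Checksum = sum2·256 + sum1 = 11·256 + 113 = 2929 = 0x0B71.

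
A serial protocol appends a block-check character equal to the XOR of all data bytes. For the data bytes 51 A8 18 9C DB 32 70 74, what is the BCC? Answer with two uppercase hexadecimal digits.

XOR the bytes together:
  start with 0x51
  0x51 ⊕ 0xA8 = 0xF9
  0xF9 ⊕ 0x18 = 0xE1
  0xE1 ⊕ 0x9C = 0x7D
  0x7D ⊕ 0xDB = 0xA6
  0xA6 ⊕ 0x32 = 0x94
  0x94 ⊕ 0x70 = 0xE4
  0xE4 ⊕ 0x74 = 0x90

90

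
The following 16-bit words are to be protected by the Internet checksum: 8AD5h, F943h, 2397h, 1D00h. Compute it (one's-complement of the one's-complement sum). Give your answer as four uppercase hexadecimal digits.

One's-complement addition (fold any carry out of bit 15 back into bit 0):
  0x8AD5 + 0xF943 = 0x18418 → wrap carry → 0x8419
  0x8419 + 0x2397 = 0x0A7B0
  0xA7B0 + 0x1D00 = 0x0C4B0
One's-complement sum = 0xC4B0.
Checksum = ~0xC4B0 & 0xFFFF = 0x3B4F.

3B4F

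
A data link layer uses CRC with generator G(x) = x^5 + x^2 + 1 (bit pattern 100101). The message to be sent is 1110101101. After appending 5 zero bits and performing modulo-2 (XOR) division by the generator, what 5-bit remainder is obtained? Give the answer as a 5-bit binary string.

Append 5 zeros: 111010110100000. Divide by 100101 (XOR where the leading bit is 1):
  pos 0: 111010 XOR 100101 = 011111
  pos 1: 111111 XOR 100101 = 011010
  pos 2: 110101 XOR 100101 = 010000
  pos 3: 100000 XOR 100101 = 000101
  pos 6: 101100 XOR 100101 = 001001
  pos 8: 100100 XOR 100101 = 000001
Remainder (last 5 bits) = 00010. This is the CRC / FCS.

00010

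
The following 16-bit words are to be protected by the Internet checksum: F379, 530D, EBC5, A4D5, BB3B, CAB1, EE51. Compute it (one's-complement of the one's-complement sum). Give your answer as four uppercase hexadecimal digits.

B49D

One's-complement addition (fold any carry out of bit 15 back into bit 0):
  0xF379 + 0x530D = 0x14686 → wrap carry → 0x4687
  0x4687 + 0xEBC5 = 0x1324C → wrap carry → 0x324D
  0x324D + 0xA4D5 = 0x0D722
  0xD722 + 0xBB3B = 0x1925D → wrap carry → 0x925E
  0x925E + 0xCAB1 = 0x15D0F → wrap carry → 0x5D10
  0x5D10 + 0xEE51 = 0x14B61 → wrap carry → 0x4B62
One's-complement sum = 0x4B62.
Checksum = ~0x4B62 & 0xFFFF = 0xB49D.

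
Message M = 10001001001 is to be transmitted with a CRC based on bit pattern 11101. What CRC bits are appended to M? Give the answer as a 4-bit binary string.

Append 4 zeros: 100010010010000. Divide by 11101 (XOR where the leading bit is 1):
  pos 0: 10001 XOR 11101 = 01100
  pos 1: 11000 XOR 11101 = 00101
  pos 3: 10101 XOR 11101 = 01000
  pos 4: 10000 XOR 11101 = 01101
  pos 5: 11010 XOR 11101 = 00111
  pos 7: 11110 XOR 11101 = 00011
  pos 10: 11000 XOR 11101 = 00101
Remainder (last 4 bits) = 0101. This is the CRC / FCS.

0101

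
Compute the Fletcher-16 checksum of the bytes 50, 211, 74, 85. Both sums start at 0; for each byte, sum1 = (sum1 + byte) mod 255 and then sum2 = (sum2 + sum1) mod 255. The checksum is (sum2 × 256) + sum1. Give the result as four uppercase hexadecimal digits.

Running sums (mod 255):
  after byte 0 (50): sum1=50, sum2=50
  after byte 1 (211): sum1=6, sum2=56
  after byte 2 (74): sum1=80, sum2=136
  after byte 3 (85): sum1=165, sum2=46
Checksum = sum2·256 + sum1 = 46·256 + 165 = 11941 = 0x2EA5.

2EA5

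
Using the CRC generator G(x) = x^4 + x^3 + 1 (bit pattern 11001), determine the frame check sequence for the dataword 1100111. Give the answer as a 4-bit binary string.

Append 4 zeros: 11001110000. Divide by 11001 (XOR where the leading bit is 1):
  pos 0: 11001 XOR 11001 = 00000
  pos 5: 11000 XOR 11001 = 00001
Remainder (last 4 bits) = 0010. This is the CRC / FCS.

0010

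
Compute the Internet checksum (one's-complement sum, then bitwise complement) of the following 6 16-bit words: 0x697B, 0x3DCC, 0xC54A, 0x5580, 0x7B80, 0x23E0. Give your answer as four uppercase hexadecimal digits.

9E8C

One's-complement addition (fold any carry out of bit 15 back into bit 0):
  0x697B + 0x3DCC = 0x0A747
  0xA747 + 0xC54A = 0x16C91 → wrap carry → 0x6C92
  0x6C92 + 0x5580 = 0x0C212
  0xC212 + 0x7B80 = 0x13D92 → wrap carry → 0x3D93
  0x3D93 + 0x23E0 = 0x06173
One's-complement sum = 0x6173.
Checksum = ~0x6173 & 0xFFFF = 0x9E8C.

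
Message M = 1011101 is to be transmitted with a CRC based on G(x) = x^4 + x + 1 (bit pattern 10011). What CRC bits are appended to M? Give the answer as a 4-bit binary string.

0110

Append 4 zeros: 10111010000. Divide by 10011 (XOR where the leading bit is 1):
  pos 0: 10111 XOR 10011 = 00100
  pos 2: 10001 XOR 10011 = 00010
  pos 5: 10000 XOR 10011 = 00011
Remainder (last 4 bits) = 0110. This is the CRC / FCS.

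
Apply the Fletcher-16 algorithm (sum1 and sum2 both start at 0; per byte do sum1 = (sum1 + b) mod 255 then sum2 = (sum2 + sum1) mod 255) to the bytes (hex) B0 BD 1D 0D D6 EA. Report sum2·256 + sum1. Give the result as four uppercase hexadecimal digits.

Running sums (mod 255):
  after byte 0 (B0): sum1=176, sum2=176
  after byte 1 (BD): sum1=110, sum2=31
  after byte 2 (1D): sum1=139, sum2=170
  after byte 3 (0D): sum1=152, sum2=67
  after byte 4 (D6): sum1=111, sum2=178
  after byte 5 (EA): sum1=90, sum2=13
Checksum = sum2·256 + sum1 = 13·256 + 90 = 3418 = 0x0D5A.

0D5A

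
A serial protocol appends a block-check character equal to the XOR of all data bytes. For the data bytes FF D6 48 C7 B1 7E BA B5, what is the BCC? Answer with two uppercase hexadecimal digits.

XOR the bytes together:
  start with 0xFF
  0xFF ⊕ 0xD6 = 0x29
  0x29 ⊕ 0x48 = 0x61
  0x61 ⊕ 0xC7 = 0xA6
  0xA6 ⊕ 0xB1 = 0x17
  0x17 ⊕ 0x7E = 0x69
  0x69 ⊕ 0xBA = 0xD3
  0xD3 ⊕ 0xB5 = 0x66

66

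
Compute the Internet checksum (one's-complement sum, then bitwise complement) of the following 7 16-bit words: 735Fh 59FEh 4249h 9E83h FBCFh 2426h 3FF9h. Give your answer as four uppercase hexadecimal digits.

F1E5

One's-complement addition (fold any carry out of bit 15 back into bit 0):
  0x735F + 0x59FE = 0x0CD5D
  0xCD5D + 0x4249 = 0x10FA6 → wrap carry → 0x0FA7
  0x0FA7 + 0x9E83 = 0x0AE2A
  0xAE2A + 0xFBCF = 0x1A9F9 → wrap carry → 0xA9FA
  0xA9FA + 0x2426 = 0x0CE20
  0xCE20 + 0x3FF9 = 0x10E19 → wrap carry → 0x0E1A
One's-complement sum = 0x0E1A.
Checksum = ~0x0E1A & 0xFFFF = 0xF1E5.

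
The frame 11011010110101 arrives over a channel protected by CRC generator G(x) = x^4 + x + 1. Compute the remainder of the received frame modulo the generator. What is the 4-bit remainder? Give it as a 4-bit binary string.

0100

Modulo-2 division of 11011010110101 by 10011:
  pos 0: 11011 XOR 10011 = 01000
  pos 1: 10000 XOR 10011 = 00011
  pos 4: 11101 XOR 10011 = 01110
  pos 5: 11101 XOR 10011 = 01110
  pos 6: 11100 XOR 10011 = 01111
  pos 7: 11111 XOR 10011 = 01100
  pos 8: 11000 XOR 10011 = 01011
  pos 9: 10111 XOR 10011 = 00100
Remainder = 0100 (nonzero — an error is detected).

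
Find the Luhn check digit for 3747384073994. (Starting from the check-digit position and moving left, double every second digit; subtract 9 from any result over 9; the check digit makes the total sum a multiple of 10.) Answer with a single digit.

6

Partial digits right→left: 4 9 9 3 7 0 4 8 3 7 4 7 3
Double every second digit counting from the check-digit position (so the 1st, 3rd, 5th, ... of the partial from the right).
  doubled (with −9 where >9): 8 9 5 8 6 8 6 → sum 50
  kept as-is: 9 3 0 8 7 7 → sum 34
Total = 50 + 34 = 84.
Check digit = (10 − (84 mod 10)) mod 10 = 6.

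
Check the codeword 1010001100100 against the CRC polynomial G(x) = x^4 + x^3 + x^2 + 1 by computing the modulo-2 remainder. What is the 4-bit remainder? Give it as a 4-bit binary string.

Modulo-2 division of 1010001100100 by 11101:
  pos 0: 10100 XOR 11101 = 01001
  pos 1: 10010 XOR 11101 = 01111
  pos 2: 11111 XOR 11101 = 00010
  pos 5: 10100 XOR 11101 = 01001
  pos 6: 10011 XOR 11101 = 01110
  pos 7: 11100 XOR 11101 = 00001
Remainder = 0010 (nonzero — an error is detected).

0010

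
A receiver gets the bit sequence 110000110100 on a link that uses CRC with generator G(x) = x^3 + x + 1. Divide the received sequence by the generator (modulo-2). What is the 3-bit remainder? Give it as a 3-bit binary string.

000

Modulo-2 division of 110000110100 by 1011:
  pos 0: 1100 XOR 1011 = 0111
  pos 1: 1110 XOR 1011 = 0101
  pos 2: 1010 XOR 1011 = 0001
  pos 5: 1110 XOR 1011 = 0101
  pos 6: 1011 XOR 1011 = 0000
Remainder = 000 (zero — the frame passes the CRC check).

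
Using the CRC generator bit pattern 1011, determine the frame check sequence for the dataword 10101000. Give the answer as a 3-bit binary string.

Append 3 zeros: 10101000000. Divide by 1011 (XOR where the leading bit is 1):
  pos 0: 1010 XOR 1011 = 0001
  pos 3: 1100 XOR 1011 = 0111
  pos 4: 1110 XOR 1011 = 0101
  pos 5: 1010 XOR 1011 = 0001
Remainder (last 3 bits) = 100. This is the CRC / FCS.

100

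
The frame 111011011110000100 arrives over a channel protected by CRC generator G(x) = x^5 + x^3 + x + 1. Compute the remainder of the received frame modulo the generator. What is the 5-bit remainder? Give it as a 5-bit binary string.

Modulo-2 division of 111011011110000100 by 101011:
  pos 0: 111011 XOR 101011 = 010000
  pos 1: 100000 XOR 101011 = 001011
  pos 3: 101111 XOR 101011 = 000100
  pos 6: 100110 XOR 101011 = 001101
  pos 8: 110100 XOR 101011 = 011111
  pos 9: 111110 XOR 101011 = 010101
  pos 10: 101011 XOR 101011 = 000000
Remainder = 00000 (zero — the frame passes the CRC check).

00000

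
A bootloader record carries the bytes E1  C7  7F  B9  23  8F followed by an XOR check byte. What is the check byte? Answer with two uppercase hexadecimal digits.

XOR the bytes together:
  start with 0xE1
  0xE1 ⊕ 0xC7 = 0x26
  0x26 ⊕ 0x7F = 0x59
  0x59 ⊕ 0xB9 = 0xE0
  0xE0 ⊕ 0x23 = 0xC3
  0xC3 ⊕ 0x8F = 0x4C

4C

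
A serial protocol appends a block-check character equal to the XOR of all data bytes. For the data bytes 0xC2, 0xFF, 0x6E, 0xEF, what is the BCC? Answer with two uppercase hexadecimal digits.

XOR the bytes together:
  start with 0xC2
  0xC2 ⊕ 0xFF = 0x3D
  0x3D ⊕ 0x6E = 0x53
  0x53 ⊕ 0xEF = 0xBC

BC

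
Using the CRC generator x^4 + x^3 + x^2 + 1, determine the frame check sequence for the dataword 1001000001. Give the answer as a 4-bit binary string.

Append 4 zeros: 10010000010000. Divide by 11101 (XOR where the leading bit is 1):
  pos 0: 10010 XOR 11101 = 01111
  pos 1: 11110 XOR 11101 = 00011
  pos 4: 11000 XOR 11101 = 00101
  pos 6: 10110 XOR 11101 = 01011
  pos 7: 10110 XOR 11101 = 01011
  pos 8: 10110 XOR 11101 = 01011
  pos 9: 10110 XOR 11101 = 01011
Remainder (last 4 bits) = 1011. This is the CRC / FCS.

1011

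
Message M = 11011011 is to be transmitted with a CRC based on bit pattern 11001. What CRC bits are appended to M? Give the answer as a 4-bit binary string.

Append 4 zeros: 110110110000. Divide by 11001 (XOR where the leading bit is 1):
  pos 0: 11011 XOR 11001 = 00010
  pos 3: 10011 XOR 11001 = 01010
  pos 4: 10100 XOR 11001 = 01101
  pos 5: 11010 XOR 11001 = 00011
Remainder (last 4 bits) = 1100. This is the CRC / FCS.

1100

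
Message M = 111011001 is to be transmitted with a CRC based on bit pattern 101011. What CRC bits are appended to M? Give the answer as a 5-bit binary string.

10001

Append 5 zeros: 11101100100000. Divide by 101011 (XOR where the leading bit is 1):
  pos 0: 111011 XOR 101011 = 010000
  pos 1: 100000 XOR 101011 = 001011
  pos 3: 101101 XOR 101011 = 000110
  pos 6: 110000 XOR 101011 = 011011
  pos 7: 110110 XOR 101011 = 011101
  pos 8: 111010 XOR 101011 = 010001
Remainder (last 5 bits) = 10001. This is the CRC / FCS.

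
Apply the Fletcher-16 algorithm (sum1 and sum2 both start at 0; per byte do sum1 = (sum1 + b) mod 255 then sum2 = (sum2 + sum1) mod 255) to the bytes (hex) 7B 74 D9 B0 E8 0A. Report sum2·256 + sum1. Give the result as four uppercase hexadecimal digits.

806D

Running sums (mod 255):
  after byte 0 (7B): sum1=123, sum2=123
  after byte 1 (74): sum1=239, sum2=107
  after byte 2 (D9): sum1=201, sum2=53
  after byte 3 (B0): sum1=122, sum2=175
  after byte 4 (E8): sum1=99, sum2=19
  after byte 5 (0A): sum1=109, sum2=128
Checksum = sum2·256 + sum1 = 128·256 + 109 = 32877 = 0x806D.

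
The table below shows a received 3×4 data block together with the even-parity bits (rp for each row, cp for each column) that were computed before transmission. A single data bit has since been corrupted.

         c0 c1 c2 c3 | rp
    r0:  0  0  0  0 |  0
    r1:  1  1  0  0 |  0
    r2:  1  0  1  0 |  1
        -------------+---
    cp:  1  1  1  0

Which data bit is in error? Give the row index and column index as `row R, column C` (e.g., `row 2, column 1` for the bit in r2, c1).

Recompute each row's even parity and compare to rp:
  r0: data parity 0, sent rp 0 → ok
  r1: data parity 0, sent rp 0 → ok
  r2: data parity 0, sent rp 1 → mismatch
Recompute each column's even parity and compare to cp:
  c0: data parity 0, sent cp 1 → mismatch
  c1: data parity 1, sent cp 1 → ok
  c2: data parity 1, sent cp 1 → ok
  c3: data parity 0, sent cp 0 → ok
Exactly one row (r2) and one column (c0) fail → the flipped bit is at their intersection.

row 2, column 0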